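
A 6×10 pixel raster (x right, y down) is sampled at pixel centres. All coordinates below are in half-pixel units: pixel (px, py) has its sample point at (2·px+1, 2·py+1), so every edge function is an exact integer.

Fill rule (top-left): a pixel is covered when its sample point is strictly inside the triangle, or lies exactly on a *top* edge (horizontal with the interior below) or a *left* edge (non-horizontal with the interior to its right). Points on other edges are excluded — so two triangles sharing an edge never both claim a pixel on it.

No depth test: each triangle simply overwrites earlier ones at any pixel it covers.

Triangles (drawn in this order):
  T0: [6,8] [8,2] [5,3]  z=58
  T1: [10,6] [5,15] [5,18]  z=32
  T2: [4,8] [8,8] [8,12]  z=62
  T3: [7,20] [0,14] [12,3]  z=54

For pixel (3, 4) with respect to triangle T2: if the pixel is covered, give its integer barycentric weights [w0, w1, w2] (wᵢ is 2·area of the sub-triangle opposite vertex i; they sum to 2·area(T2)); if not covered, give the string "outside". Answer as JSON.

T0:
  2·area = 16  (B↔C swapped to make it positive)
  edge (6, 8)→(5, 3): d=(-1,-5) top-left  bias=+0
  edge (5, 3)→(8, 2): d=(3,-1) top-left  bias=+0
  edge (8, 2)→(6, 8): d=(-2,6) right/bottom  bias=-1
    (5,0)@(11, 1): e=[32,0,-16] → ·  [on edge]
    (2,1)@(5, 3): e=[0,0,16] → █  [on edge]
    (3,1)@(7, 3): e=[10,2,4] → █
    (4,1)@(9, 3): e=[20,4,-8] → ·
    (2,2)@(5, 5): e=[-2,6,12] → ·
    (3,2)@(7, 5): e=[8,8,0] → ·  [on edge]
    (2,5)@(5, 11): e=[-8,24,0] → ·  [on edge]
    (3,6)@(7, 13): e=[0,32,-16] → ·  [on edge]
    (1,8)@(3, 17): e=[-24,40,0] → ·  [on edge]
  covered (2 px):
    · · · · · ·
    · · █ █ · ·
    · · · · · ·
    · · · · · ·
    · · · · · ·
    · · · · · ·
    · · · · · ·
    · · · · · ·
    · · · · · ·
    · · · · · ·
T1:
  2·area = 15  (B↔C swapped to make it positive)
  edge (10, 6)→(5, 18): d=(-5,12) right/bottom  bias=-1
  edge (5, 18)→(5, 15): d=(0,-3) top-left  bias=+0
  edge (5, 15)→(10, 6): d=(5,-9) top-left  bias=+0
    (2,0)@(5, 1): e=[85,0,-70] → ·  [on edge]
    (2,1)@(5, 3): e=[75,0,-60] → ·  [on edge]
    (2,2)@(5, 5): e=[65,0,-50] → ·  [on edge]
    (2,3)@(5, 7): e=[55,0,-40] → ·  [on edge]
    (2,4)@(5, 9): e=[45,0,-30] → ·  [on edge]
    (2,5)@(5, 11): e=[35,0,-20] → ·  [on edge]
    (2,6)@(5, 13): e=[25,0,-10] → ·  [on edge]
    (3,6)@(7, 13): e=[1,6,8] → █
    (4,6)@(9, 13): e=[-23,12,26] → ·
    (2,7)@(5, 15): e=[15,0,0] → █  [on edge]
    (3,7)@(7, 15): e=[-9,6,18] → ·
    (2,8)@(5, 17): e=[5,0,10] → █  [on edge]
    (2,9)@(5, 19): e=[-5,0,20] → ·  [on edge]
  covered (3 px):
    · · · · · ·
    · · · · · ·
    · · · · · ·
    · · · · · ·
    · · · · · ·
    · · · · · ·
    · · · █ · ·
    · · █ · · ·
    · · █ · · ·
    · · · · · ·
T2:
  2·area = 16
  edge (4, 8)→(8, 8): d=(4,0) top-left  bias=+0
  edge (8, 8)→(8, 12): d=(0,4) right/bottom  bias=-1
  edge (8, 12)→(4, 8): d=(-4,-4) top-left  bias=+0
    (0,2)@(1, 5): e=[-12,28,0] → ·  [on edge]
    (1,3)@(3, 7): e=[-4,20,0] → ·  [on edge]
    (2,4)@(5, 9): e=[4,12,0] → █  [on edge]
    (3,4)@(7, 9): e=[4,4,8] → █
    (4,4)@(9, 9): e=[4,-4,16] → ·
    (2,5)@(5, 11): e=[12,12,-8] → ·
    (3,5)@(7, 11): e=[12,4,0] → █  [on edge]
    (4,5)@(9, 11): e=[12,-4,8] → ·
    (3,6)@(7, 13): e=[20,4,-8] → ·
    (4,6)@(9, 13): e=[20,-4,0] → ·  [on edge]
    (5,7)@(11, 15): e=[28,-12,0] → ·  [on edge]
  covered (3 px):
    · · · · · ·
    · · · · · ·
    · · · · · ·
    · · · · · ·
    · · █ █ · ·
    · · · █ · ·
    · · · · · ·
    · · · · · ·
    · · · · · ·
    · · · · · ·
T3:
  2·area = 149
  edge (7, 20)→(0, 14): d=(-7,-6) top-left  bias=+0
  edge (0, 14)→(12, 3): d=(12,-11) top-left  bias=+0
  edge (12, 3)→(7, 20): d=(-5,17) right/bottom  bias=-1
    (5,2)@(11, 5): e=[129,13,7] → █
    (4,3)@(9, 7): e=[103,15,31] → █
    (5,3)@(11, 7): e=[115,37,-3] → ·
    (3,4)@(7, 9): e=[77,17,55] → █
    (5,4)@(11, 9): e=[101,61,-13] → ·
    (2,5)@(5, 11): e=[51,19,79] → █
    (5,5)@(11, 11): e=[87,85,-23] → ·
    (1,6)@(3, 13): e=[25,21,103] → █
    (5,6)@(11, 13): e=[73,109,-33] → ·
    (1,7)@(3, 15): e=[11,45,93] → █
    (4,7)@(9, 15): e=[47,111,-9] → ·
    (1,8)@(3, 17): e=[-3,69,83] → ·
  covered (17 px):
    · · · · · ·
    · · · · · ·
    · · · · · █
    · · · · █ ·
    · · · █ █ ·
    · · █ █ █ ·
    · █ █ █ █ ·
    · █ █ █ · ·
    · · █ █ · ·
    · · · █ · ·

Result: [4,8,4]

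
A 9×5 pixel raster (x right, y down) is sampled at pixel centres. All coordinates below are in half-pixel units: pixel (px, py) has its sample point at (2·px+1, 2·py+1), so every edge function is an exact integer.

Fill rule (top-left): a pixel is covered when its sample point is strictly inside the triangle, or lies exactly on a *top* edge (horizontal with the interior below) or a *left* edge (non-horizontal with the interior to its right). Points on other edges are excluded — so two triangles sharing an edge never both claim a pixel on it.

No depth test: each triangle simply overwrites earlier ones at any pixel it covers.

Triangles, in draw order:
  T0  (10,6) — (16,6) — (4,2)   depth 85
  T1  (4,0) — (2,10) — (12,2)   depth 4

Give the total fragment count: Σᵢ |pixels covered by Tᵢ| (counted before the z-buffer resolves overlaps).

T0:
  2·area = 24  (B↔C swapped to make it positive)
  edge (10, 6)→(4, 2): d=(-6,-4) top-left  bias=+0
  edge (4, 2)→(16, 6): d=(12,4) right/bottom  bias=-1
  edge (16, 6)→(10, 6): d=(-6,0) right/bottom  bias=-1
    (0,0)@(1, 1): e=[-6,0,30] → ·  [on edge]
    (3,1)@(7, 3): e=[6,0,18] → ·  [on edge]
    (4,2)@(9, 5): e=[2,16,6] → █
    (5,2)@(11, 5): e=[10,8,6] → █
    (6,2)@(13, 5): e=[18,0,6] → ·  [on edge]
    (4,3)@(9, 7): e=[-10,40,-6] → ·
    (5,3)@(11, 7): e=[-2,32,-6] → ·
  covered (2 px):
    · · · · · · · · ·
    · · · · · · · · ·
    · · · · █ █ · · ·
    · · · · · · · · ·
    · · · · · · · · ·
T1:
  2·area = 84  (B↔C swapped to make it positive)
  edge (4, 0)→(12, 2): d=(8,2) right/bottom  bias=-1
  edge (12, 2)→(2, 10): d=(-10,8) right/bottom  bias=-1
  edge (2, 10)→(4, 0): d=(2,-10) top-left  bias=+0
    (2,0)@(5, 1): e=[6,66,12] → █
    (3,0)@(7, 1): e=[2,50,32] → █
    (4,0)@(9, 1): e=[-2,34,52] → ·
    (2,1)@(5, 3): e=[22,46,16] → █
    (4,1)@(9, 3): e=[14,14,56] → █
    (5,1)@(11, 3): e=[10,-2,76] → ·
    (1,2)@(3, 5): e=[42,42,0] → █  [on edge]
    (4,2)@(9, 5): e=[30,-6,60] → ·
    (1,3)@(3, 7): e=[58,22,4] → █
    (3,3)@(7, 7): e=[50,-10,44] → ·
    (1,4)@(3, 9): e=[74,2,8] → █
    (2,4)@(5, 9): e=[70,-14,28] → ·
  covered (11 px):
    · · █ █ · · · · ·
    · · █ █ █ · · · ·
    · █ █ █ · · · · ·
    · █ █ · · · · · ·
    · █ · · · · · · ·

Answer: 13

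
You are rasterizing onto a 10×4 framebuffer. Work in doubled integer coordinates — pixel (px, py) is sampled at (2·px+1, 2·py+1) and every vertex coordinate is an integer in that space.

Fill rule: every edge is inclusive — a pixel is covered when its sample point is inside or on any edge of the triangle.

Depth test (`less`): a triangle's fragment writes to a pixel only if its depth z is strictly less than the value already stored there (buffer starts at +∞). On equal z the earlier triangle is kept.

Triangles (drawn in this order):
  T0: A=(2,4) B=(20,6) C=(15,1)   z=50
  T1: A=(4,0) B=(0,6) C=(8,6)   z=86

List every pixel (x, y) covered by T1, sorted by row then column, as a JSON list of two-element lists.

T0:
  2·area = 80  (B↔C swapped to make it positive)
  edge (2, 4)→(15, 1): d=(13,-3) inclusive
  edge (15, 1)→(20, 6): d=(5,5) inclusive
  edge (20, 6)→(2, 4): d=(-18,-2) inclusive
    (7,0)@(15, 1): e=[0,0,80] → #  [on edge]
    (8,0)@(17, 1): e=[6,-10,84] → ·
    (3,1)@(7, 3): e=[2,50,28] → #
    (4,1)@(9, 3): e=[8,40,32] → #
    (5,1)@(11, 3): e=[14,30,36] → #
    (6,1)@(13, 3): e=[20,20,40] → #
    (8,1)@(17, 3): e=[32,0,48] → #  [on edge]
    (9,1)@(19, 3): e=[38,-10,52] → ·
    (3,2)@(7, 5): e=[28,60,-8] → ·
    (4,2)@(9, 5): e=[34,50,-4] → ·
    (5,2)@(11, 5): e=[40,40,0] → #  [on edge]
    (9,2)@(19, 5): e=[64,0,16] → #  [on edge]
  covered (12 px):
    · · · · · · · # · ·
    · · · # # # # # # ·
    · · · · · # # # # #
    · · · · · · · · · ·
T1:
  2·area = 48  (B↔C swapped to make it positive)
  edge (4, 0)→(8, 6): d=(4,6) inclusive
  edge (8, 6)→(0, 6): d=(-8,0) inclusive
  edge (0, 6)→(4, 0): d=(4,-6) inclusive
    (1,1)@(3, 3): e=[18,24,6] → #
    (2,1)@(5, 3): e=[6,24,18] → #
    (3,1)@(7, 3): e=[-6,24,30] → ·
    (0,2)@(1, 5): e=[38,8,2] → #
    (3,2)@(7, 5): e=[2,8,38] → #
    (4,2)@(9, 5): e=[-10,8,50] → ·
    (0,3)@(1, 7): e=[46,-8,10] → ·
    (1,3)@(3, 7): e=[34,-8,22] → ·
    (2,3)@(5, 7): e=[22,-8,34] → ·
    (3,3)@(7, 7): e=[10,-8,46] → ·
  covered (6 px):
    · · · · · · · · · ·
    · # # · · · · · · ·
    # # # # · · · · · ·
    · · · · · · · · · ·

Result: [[1,1],[2,1],[0,2],[1,2],[2,2],[3,2]]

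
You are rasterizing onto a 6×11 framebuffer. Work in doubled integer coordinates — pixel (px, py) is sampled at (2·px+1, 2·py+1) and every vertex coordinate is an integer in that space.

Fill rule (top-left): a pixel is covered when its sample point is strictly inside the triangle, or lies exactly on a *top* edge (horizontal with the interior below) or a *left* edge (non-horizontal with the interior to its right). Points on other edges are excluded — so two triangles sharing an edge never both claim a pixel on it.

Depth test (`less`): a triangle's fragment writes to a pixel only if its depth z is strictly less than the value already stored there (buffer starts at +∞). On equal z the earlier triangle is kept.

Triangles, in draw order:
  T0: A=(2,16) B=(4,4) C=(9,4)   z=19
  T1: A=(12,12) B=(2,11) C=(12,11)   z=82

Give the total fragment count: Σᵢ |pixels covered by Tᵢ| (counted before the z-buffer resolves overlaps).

T0:
  2·area = 60
  edge (2, 16)→(4, 4): d=(2,-12) top-left  bias=+0
  edge (4, 4)→(9, 4): d=(5,0) top-left  bias=+0
  edge (9, 4)→(2, 16): d=(-7,12) right/bottom  bias=-1
    (2,2)@(5, 5): e=[14,5,41] → █
    (3,2)@(7, 5): e=[38,5,17] → █
    (4,2)@(9, 5): e=[62,5,-7] → ·
    (2,3)@(5, 7): e=[18,15,27] → █
    (4,3)@(9, 7): e=[66,15,-21] → ·
    (2,4)@(5, 9): e=[22,25,13] → █
    (3,4)@(7, 9): e=[46,25,-11] → ·
    (1,5)@(3, 11): e=[2,35,23] → █
    (2,5)@(5, 11): e=[26,35,-1] → ·
    (1,6)@(3, 13): e=[6,45,9] → █
    (2,6)@(5, 13): e=[30,45,-15] → ·
    (1,7)@(3, 15): e=[10,55,-5] → ·
  covered (7 px):
    · · · · · ·
    · · · · · ·
    · · █ █ · ·
    · · █ █ · ·
    · · █ · · ·
    · █ · · · ·
    · █ · · · ·
    · · · · · ·
    · · · · · ·
    · · · · · ·
    · · · · · ·
T1:
  2·area = 10
  edge (12, 12)→(2, 11): d=(-10,-1) top-left  bias=+0
  edge (2, 11)→(12, 11): d=(10,0) top-left  bias=+0
  edge (12, 11)→(12, 12): d=(0,1) right/bottom  bias=-1
    (0,5)@(1, 11): e=[-1,0,11] → ·  [on edge]
    (1,5)@(3, 11): e=[1,0,9] → █  [on edge]
    (2,5)@(5, 11): e=[3,0,7] → █  [on edge]
    (3,5)@(7, 11): e=[5,0,5] → █  [on edge]
    (4,5)@(9, 11): e=[7,0,3] → █  [on edge]
    (5,5)@(11, 11): e=[9,0,1] → █  [on edge]
    (1,6)@(3, 13): e=[-19,20,9] → ·
    (2,6)@(5, 13): e=[-17,20,7] → ·
    (3,6)@(7, 13): e=[-15,20,5] → ·
    (4,6)@(9, 13): e=[-13,20,3] → ·
    (5,6)@(11, 13): e=[-11,20,1] → ·
  covered (5 px):
    · · · · · ·
    · · · · · ·
    · · · · · ·
    · · · · · ·
    · · · · · ·
    · █ █ █ █ █
    · · · · · ·
    · · · · · ·
    · · · · · ·
    · · · · · ·
    · · · · · ·

Final: 12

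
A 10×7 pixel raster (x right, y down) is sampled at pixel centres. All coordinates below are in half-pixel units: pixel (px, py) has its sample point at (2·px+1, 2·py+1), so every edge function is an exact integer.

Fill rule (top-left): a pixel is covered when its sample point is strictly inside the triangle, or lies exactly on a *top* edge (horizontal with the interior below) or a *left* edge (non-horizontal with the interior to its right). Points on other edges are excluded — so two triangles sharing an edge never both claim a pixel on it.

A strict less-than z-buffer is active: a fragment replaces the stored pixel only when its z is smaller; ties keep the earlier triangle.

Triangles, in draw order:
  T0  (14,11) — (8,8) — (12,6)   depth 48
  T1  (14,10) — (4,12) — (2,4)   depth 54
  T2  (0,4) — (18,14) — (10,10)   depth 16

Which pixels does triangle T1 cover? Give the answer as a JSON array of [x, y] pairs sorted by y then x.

T0:
  2·area = 24
  edge (14, 11)→(8, 8): d=(-6,-3) top-left  bias=+0
  edge (8, 8)→(12, 6): d=(4,-2) top-left  bias=+0
  edge (12, 6)→(14, 11): d=(2,5) right/bottom  bias=-1
    (5,3)@(11, 7): e=[15,2,7] → #
    (6,3)@(13, 7): e=[21,6,-3] → ·
    (5,4)@(11, 9): e=[3,10,11] → #
    (6,4)@(13, 9): e=[9,14,1] → #
    (7,4)@(15, 9): e=[15,18,-9] → ·
    (5,5)@(11, 11): e=[-9,18,15] → ·
    (6,5)@(13, 11): e=[-3,22,5] → ·
  covered (3 px):
    · · · · · · · · · ·
    · · · · · · · · · ·
    · · · · · · · · · ·
    · · · · · # · · · ·
    · · · · · # # · · ·
    · · · · · · · · · ·
    · · · · · · · · · ·
T1:
  2·area = 84
  edge (14, 10)→(4, 12): d=(-10,2) right/bottom  bias=-1
  edge (4, 12)→(2, 4): d=(-2,-8) top-left  bias=+0
  edge (2, 4)→(14, 10): d=(12,6) right/bottom  bias=-1
    (1,2)@(3, 5): e=[72,6,6] → #
    (2,2)@(5, 5): e=[68,22,-6] → ·
    (1,3)@(3, 7): e=[52,2,30] → #
    (2,3)@(5, 7): e=[48,18,18] → #
    (3,3)@(7, 7): e=[44,34,6] → #
    (4,3)@(9, 7): e=[40,50,-6] → ·
    (1,4)@(3, 9): e=[32,-2,54] → ·
    (2,4)@(5, 9): e=[28,14,42] → #
    (4,4)@(9, 9): e=[20,46,18] → #
    (5,4)@(11, 9): e=[16,62,6] → #
    (6,4)@(13, 9): e=[12,78,-6] → ·
    (9,4)@(19, 9): e=[0,126,-42] → ·  [on edge]
    (4,5)@(9, 11): e=[0,42,42] → ·  [on edge]
  covered (10 px):
    · · · · · · · · · ·
    · · · · · · · · · ·
    · # · · · · · · · ·
    · # # # · · · · · ·
    · · # # # # · · · ·
    · · # # · · · · · ·
    · · · · · · · · · ·
T2:
  2·area = 8
  edge (0, 4)→(18, 14): d=(18,10) right/bottom  bias=-1
  edge (18, 14)→(10, 10): d=(-8,-4) top-left  bias=+0
  edge (10, 10)→(0, 4): d=(-10,-6) top-left  bias=+0
    (2,3)@(5, 7): e=[4,4,0] → #  [on edge]
    (3,3)@(7, 7): e=[-16,12,12] → ·
    (2,4)@(5, 9): e=[40,-12,-20] → ·
    (4,4)@(9, 9): e=[0,4,4] → ·  [on edge]
    (7,6)@(15, 13): e=[12,-4,0] → ·  [on edge]
  covered (1 px):
    · · · · · · · · · ·
    · · · · · · · · · ·
    · · · · · · · · · ·
    · · # · · · · · · ·
    · · · · · · · · · ·
    · · · · · · · · · ·
    · · · · · · · · · ·

Result: [[1,2],[1,3],[2,3],[3,3],[2,4],[3,4],[4,4],[5,4],[2,5],[3,5]]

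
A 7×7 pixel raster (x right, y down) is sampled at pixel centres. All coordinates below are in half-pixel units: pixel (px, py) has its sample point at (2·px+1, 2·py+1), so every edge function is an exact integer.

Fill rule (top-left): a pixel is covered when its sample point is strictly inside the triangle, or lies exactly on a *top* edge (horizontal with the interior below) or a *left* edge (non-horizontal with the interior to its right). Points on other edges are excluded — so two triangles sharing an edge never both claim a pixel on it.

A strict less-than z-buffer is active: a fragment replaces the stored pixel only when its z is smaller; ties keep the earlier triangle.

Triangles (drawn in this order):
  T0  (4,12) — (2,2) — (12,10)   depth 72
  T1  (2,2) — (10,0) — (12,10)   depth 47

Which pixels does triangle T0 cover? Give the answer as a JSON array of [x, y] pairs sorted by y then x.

T0:
  2·area = 84
  edge (4, 12)→(2, 2): d=(-2,-10) top-left  bias=+0
  edge (2, 2)→(12, 10): d=(10,8) right/bottom  bias=-1
  edge (12, 10)→(4, 12): d=(-8,2) right/bottom  bias=-1
    (1,1)@(3, 3): e=[8,2,74] → #
    (2,1)@(5, 3): e=[28,-14,70] → ·
    (1,2)@(3, 5): e=[4,22,58] → #
    (2,2)@(5, 5): e=[24,6,54] → #
    (3,2)@(7, 5): e=[44,-10,50] → ·
    (1,3)@(3, 7): e=[0,42,42] → #  [on edge]
    (3,3)@(7, 7): e=[40,10,34] → #
    (4,3)@(9, 7): e=[60,-6,30] → ·
    (1,4)@(3, 9): e=[-4,62,26] → ·
    (2,4)@(5, 9): e=[16,46,22] → #
    (4,4)@(9, 9): e=[56,14,14] → #
    (5,4)@(11, 9): e=[76,-2,10] → ·
  covered (11 px):
    · · · · · · ·
    · # · · · · ·
    · # # · · · ·
    · # # # · · ·
    · · # # # · ·
    · · # # · · ·
    · · · · · · ·
T1:
  2·area = 84
  edge (2, 2)→(10, 0): d=(8,-2) top-left  bias=+0
  edge (10, 0)→(12, 10): d=(2,10) right/bottom  bias=-1
  edge (12, 10)→(2, 2): d=(-10,-8) top-left  bias=+0
    (3,0)@(7, 1): e=[2,32,50] → #
    (4,0)@(9, 1): e=[6,12,66] → #
    (5,0)@(11, 1): e=[10,-8,82] → ·
    (2,1)@(5, 3): e=[14,56,14] → #
    (5,1)@(11, 3): e=[26,-4,62] → ·
    (2,2)@(5, 5): e=[30,60,-6] → ·
    (3,2)@(7, 5): e=[34,40,10] → #
    (5,2)@(11, 5): e=[42,0,42] → ·  [on edge]
    (3,3)@(7, 7): e=[50,44,-10] → ·
    (4,3)@(9, 7): e=[54,24,6] → #
    (5,3)@(11, 7): e=[58,4,22] → #
    (6,3)@(13, 7): e=[62,-16,38] → ·
  covered (10 px):
    · · · # # · ·
    · · # # # · ·
    · · · # # · ·
    · · · · # # ·
    · · · · · # ·
    · · · · · · ·
    · · · · · · ·

Answer: [[1,1],[1,2],[2,2],[1,3],[2,3],[3,3],[2,4],[3,4],[4,4],[2,5],[3,5]]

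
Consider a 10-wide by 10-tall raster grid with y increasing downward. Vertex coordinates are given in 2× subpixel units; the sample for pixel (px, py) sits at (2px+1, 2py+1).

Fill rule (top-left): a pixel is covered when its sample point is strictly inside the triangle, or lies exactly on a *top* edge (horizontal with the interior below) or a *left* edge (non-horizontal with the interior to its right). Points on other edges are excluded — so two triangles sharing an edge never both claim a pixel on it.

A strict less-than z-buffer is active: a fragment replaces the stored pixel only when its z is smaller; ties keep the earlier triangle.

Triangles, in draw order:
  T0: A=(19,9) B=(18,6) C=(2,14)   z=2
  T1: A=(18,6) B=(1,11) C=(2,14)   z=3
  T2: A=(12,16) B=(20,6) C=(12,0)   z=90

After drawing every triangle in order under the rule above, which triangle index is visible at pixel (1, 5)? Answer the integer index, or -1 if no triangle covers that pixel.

T0:
  2·area = 56  (B↔C swapped to make it positive)
  edge (19, 9)→(2, 14): d=(-17,5) right/bottom  bias=-1
  edge (2, 14)→(18, 6): d=(16,-8) top-left  bias=+0
  edge (18, 6)→(19, 9): d=(1,3) right/bottom  bias=-1
    (8,1)@(17, 3): e=[112,-56,0] → ·  [on edge]
    (8,3)@(17, 7): e=[44,8,4] → █
    (9,3)@(19, 7): e=[34,24,-2] → ·
    (6,4)@(13, 9): e=[30,8,18] → █
    (7,4)@(15, 9): e=[20,24,12] → █
    (9,4)@(19, 9): e=[0,56,0] → ·  [on edge]
    (4,5)@(9, 11): e=[16,8,32] → █
    (5,5)@(11, 11): e=[6,24,26] → █
    (6,5)@(13, 11): e=[-4,40,20] → ·
    (7,5)@(15, 11): e=[-14,56,14] → ·
    (8,5)@(17, 11): e=[-24,72,8] → ·
    (2,6)@(5, 13): e=[2,8,46] → █
  covered (7 px):
    · · · · · · · · · ·
    · · · · · · · · · ·
    · · · · · · · · · ·
    · · · · · · · · █ ·
    · · · · · · █ █ █ ·
    · · · · █ █ · · · ·
    · · █ · · · · · · ·
    · · · · · · · · · ·
    · · · · · · · · · ·
    · · · · · · · · · ·
T1:
  2·area = 56  (B↔C swapped to make it positive)
  edge (18, 6)→(2, 14): d=(-16,8) right/bottom  bias=-1
  edge (2, 14)→(1, 11): d=(-1,-3) top-left  bias=+0
  edge (1, 11)→(18, 6): d=(17,-5) top-left  bias=+0
    (7,3)@(15, 7): e=[8,46,2] → █
    (8,3)@(17, 7): e=[-8,52,12] → ·
    (4,4)@(9, 9): e=[24,26,6] → █
    (5,4)@(11, 9): e=[8,32,16] → █
    (6,4)@(13, 9): e=[-8,38,26] → ·
    (7,4)@(15, 9): e=[-24,44,36] → ·
    (0,5)@(1, 11): e=[56,0,0] → █  [on edge]
    (1,5)@(3, 11): e=[40,6,10] → █
    (2,5)@(5, 11): e=[24,12,20] → █
    (3,5)@(7, 11): e=[8,18,30] → █
    (4,5)@(9, 11): e=[-8,24,40] → ·
    (5,5)@(11, 11): e=[-24,30,50] → ·
    (1,8)@(3, 17): e=[-56,0,112] → ·  [on edge]
  covered (8 px):
    · · · · · · · · · ·
    · · · · · · · · · ·
    · · · · · · · · · ·
    · · · · · · · █ · ·
    · · · · █ █ · · · ·
    █ █ █ █ · · · · · ·
    · █ · · · · · · · ·
    · · · · · · · · · ·
    · · · · · · · · · ·
    · · · · · · · · · ·
T2:
  2·area = 128  (B↔C swapped to make it positive)
  edge (12, 16)→(12, 0): d=(0,-16) top-left  bias=+0
  edge (12, 0)→(20, 6): d=(8,6) right/bottom  bias=-1
  edge (20, 6)→(12, 16): d=(-8,10) right/bottom  bias=-1
    (6,0)@(13, 1): e=[16,2,110] → █
    (7,0)@(15, 1): e=[48,-10,90] → ·
    (6,1)@(13, 3): e=[16,18,94] → █
    (7,1)@(15, 3): e=[48,6,74] → █
    (8,1)@(17, 3): e=[80,-6,54] → ·
    (6,2)@(13, 5): e=[16,34,78] → █
    (8,2)@(17, 5): e=[80,10,38] → █
    (9,2)@(19, 5): e=[112,-2,18] → ·
    (6,3)@(13, 7): e=[16,50,62] → █
    (9,3)@(19, 7): e=[112,14,2] → █
    (6,4)@(13, 9): e=[16,66,46] → █
    (9,4)@(19, 9): e=[112,30,-14] → ·
  covered (16 px):
    · · · · · · █ · · ·
    · · · · · · █ █ · ·
    · · · · · · █ █ █ ·
    · · · · · · █ █ █ █
    · · · · · · █ █ █ ·
    · · · · · · █ █ · ·
    · · · · · · █ · · ·
    · · · · · · · · · ·
    · · · · · · · · · ·
    · · · · · · · · · ·

Z-buffer (winner per pixel, '.' = empty):
  . . . . . . 2 . . .
  . . . . . . 2 2 . .
  . . . . . . 2 2 2 .
  . . . . . . 2 1 0 2
  . . . . 1 1 0 0 0 .
  1 1 1 1 0 0 2 2 . .
  . 1 0 . . . 2 . . .
  . . . . . . . . . .
  . . . . . . . . . .
  . . . . . . . . . .

Final: 1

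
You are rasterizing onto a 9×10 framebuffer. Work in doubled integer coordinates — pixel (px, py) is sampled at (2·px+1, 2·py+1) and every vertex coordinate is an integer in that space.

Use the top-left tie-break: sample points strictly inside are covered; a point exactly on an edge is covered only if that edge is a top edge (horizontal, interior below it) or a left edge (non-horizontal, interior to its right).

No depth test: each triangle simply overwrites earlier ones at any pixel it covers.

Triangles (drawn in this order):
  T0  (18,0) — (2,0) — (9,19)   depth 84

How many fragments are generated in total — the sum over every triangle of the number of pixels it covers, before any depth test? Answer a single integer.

T0:
  2·area = 304  (B↔C swapped to make it positive)
  edge (18, 0)→(9, 19): d=(-9,19) right/bottom  bias=-1
  edge (9, 19)→(2, 0): d=(-7,-19) top-left  bias=+0
  edge (2, 0)→(18, 0): d=(16,0) top-left  bias=+0
    (1,0)@(3, 1): e=[276,12,16] → X
    (2,0)@(5, 1): e=[238,50,16] → X
    (3,0)@(7, 1): e=[200,88,16] → X
    (4,0)@(9, 1): e=[162,126,16] → X
    (5,0)@(11, 1): e=[124,164,16] → X
    (6,0)@(13, 1): e=[86,202,16] → X
    (7,0)@(15, 1): e=[48,240,16] → X
    (8,0)@(17, 1): e=[10,278,16] → X
    (1,1)@(3, 3): e=[258,-2,48] → .
    (2,1)@(5, 3): e=[220,36,48] → X
    (8,1)@(17, 3): e=[-8,264,48] → .
    (2,2)@(5, 5): e=[202,22,80] → X
    (4,9)@(9, 19): e=[0,0,304] → .  [on edge]
  covered (37 px):
    . X X X X X X X X
    . . X X X X X X .
    . . X X X X X X .
    . . X X X X X . .
    . . . X X X X . .
    . . . X X X . . .
    . . . X X X . . .
    . . . . X . . . .
    . . . . X . . . .
    . . . . . . . . .

Final: 37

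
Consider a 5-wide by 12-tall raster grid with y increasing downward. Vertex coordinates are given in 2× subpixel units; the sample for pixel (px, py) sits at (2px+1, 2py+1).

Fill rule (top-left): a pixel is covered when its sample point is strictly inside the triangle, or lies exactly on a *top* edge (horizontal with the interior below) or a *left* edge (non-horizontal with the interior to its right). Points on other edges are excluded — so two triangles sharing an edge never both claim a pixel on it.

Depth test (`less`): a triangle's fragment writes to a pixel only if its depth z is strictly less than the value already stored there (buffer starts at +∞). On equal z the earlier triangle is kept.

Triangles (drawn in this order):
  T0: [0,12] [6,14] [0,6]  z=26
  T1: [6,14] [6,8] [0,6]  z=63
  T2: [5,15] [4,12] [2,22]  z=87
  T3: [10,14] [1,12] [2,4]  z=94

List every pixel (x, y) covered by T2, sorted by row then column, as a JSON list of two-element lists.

T0:
  2·area = 36  (B↔C swapped to make it positive)
  edge (0, 12)→(0, 6): d=(0,-6) top-left  bias=+0
  edge (0, 6)→(6, 14): d=(6,8) right/bottom  bias=-1
  edge (6, 14)→(0, 12): d=(-6,-2) top-left  bias=+0
    (0,4)@(1, 9): e=[6,10,20] → X
    (1,4)@(3, 9): e=[18,-6,24] → .
    (0,5)@(1, 11): e=[6,22,8] → X
    (1,5)@(3, 11): e=[18,6,12] → X
    (2,5)@(5, 11): e=[30,-10,16] → .
    (0,6)@(1, 13): e=[6,34,-4] → .
    (1,6)@(3, 13): e=[18,18,0] → X  [on edge]
    (2,6)@(5, 13): e=[30,2,4] → X
    (3,6)@(7, 13): e=[42,-14,8] → .
    (1,7)@(3, 15): e=[18,30,-12] → .
    (2,7)@(5, 15): e=[30,14,-8] → .
    (4,7)@(9, 15): e=[54,-18,0] → .  [on edge]
  covered (5 px):
    . . . . .
    . . . . .
    . . . . .
    . . . . .
    X . . . .
    X X . . .
    . X X . .
    . . . . .
    . . . . .
    . . . . .
    . . . . .
    . . . . .
T1:
  2·area = 36  (B↔C swapped to make it positive)
  edge (6, 14)→(0, 6): d=(-6,-8) top-left  bias=+0
  edge (0, 6)→(6, 8): d=(6,2) right/bottom  bias=-1
  edge (6, 8)→(6, 14): d=(0,6) right/bottom  bias=-1
    (0,3)@(1, 7): e=[2,4,30] → X
    (1,3)@(3, 7): e=[18,0,18] → .  [on edge]
    (0,4)@(1, 9): e=[-10,16,30] → .
    (1,4)@(3, 9): e=[6,12,18] → X
    (2,4)@(5, 9): e=[22,8,6] → X
    (3,4)@(7, 9): e=[38,4,-6] → .
    (4,4)@(9, 9): e=[54,0,-18] → .  [on edge]
    (1,5)@(3, 11): e=[-6,24,18] → .
    (2,5)@(5, 11): e=[10,20,6] → X
    (3,5)@(7, 11): e=[26,16,-6] → .
    (2,6)@(5, 13): e=[-2,32,6] → .
  covered (4 px):
    . . . . .
    . . . . .
    . . . . .
    X . . . .
    . X X . .
    . . X . .
    . . . . .
    . . . . .
    . . . . .
    . . . . .
    . . . . .
    . . . . .
T2:
  2·area = 16  (B↔C swapped to make it positive)
  edge (5, 15)→(2, 22): d=(-3,7) right/bottom  bias=-1
  edge (2, 22)→(4, 12): d=(2,-10) top-left  bias=+0
  edge (4, 12)→(5, 15): d=(1,3) right/bottom  bias=-1
    (0,1)@(1, 3): e=[64,-48,0] → .  [on edge]
    (2,3)@(5, 7): e=[24,0,-8] → .  [on edge]
    (1,4)@(3, 9): e=[32,-16,0] → .  [on edge]
    (2,7)@(5, 15): e=[0,16,0] → .  [on edge]
    (1,8)@(3, 17): e=[8,0,8] → X  [on edge]
    (2,8)@(5, 17): e=[-6,20,2] → .
    (1,9)@(3, 19): e=[2,4,10] → X
    (2,9)@(5, 19): e=[-12,24,4] → .
    (1,10)@(3, 21): e=[-4,8,12] → .
    (3,10)@(7, 21): e=[-32,48,0] → .  [on edge]
  covered (2 px):
    . . . . .
    . . . . .
    . . . . .
    . . . . .
    . . . . .
    . . . . .
    . . . . .
    . . . . .
    . X . . .
    . X . . .
    . . . . .
    . . . . .
T3:
  2·area = 74
  edge (10, 14)→(1, 12): d=(-9,-2) top-left  bias=+0
  edge (1, 12)→(2, 4): d=(1,-8) top-left  bias=+0
  edge (2, 4)→(10, 14): d=(8,10) right/bottom  bias=-1
    (1,3)@(3, 7): e=[49,11,14] → X
    (2,3)@(5, 7): e=[53,27,-6] → .
    (1,4)@(3, 9): e=[31,13,30] → X
    (2,4)@(5, 9): e=[35,29,10] → X
    (3,4)@(7, 9): e=[39,45,-10] → .
    (1,5)@(3, 11): e=[13,15,46] → X
    (3,5)@(7, 11): e=[21,47,6] → X
    (4,5)@(9, 11): e=[25,63,-14] → .
    (1,6)@(3, 13): e=[-5,17,62] → .
    (2,6)@(5, 13): e=[-1,33,42] → .
    (3,6)@(7, 13): e=[3,49,22] → X
    (4,6)@(9, 13): e=[7,65,2] → X
  covered (8 px):
    . . . . .
    . . . . .
    . . . . .
    . X . . .
    . X X . .
    . X X X .
    . . . X X
    . . . . .
    . . . . .
    . . . . .
    . . . . .
    . . . . .

Result: [[1,8],[1,9]]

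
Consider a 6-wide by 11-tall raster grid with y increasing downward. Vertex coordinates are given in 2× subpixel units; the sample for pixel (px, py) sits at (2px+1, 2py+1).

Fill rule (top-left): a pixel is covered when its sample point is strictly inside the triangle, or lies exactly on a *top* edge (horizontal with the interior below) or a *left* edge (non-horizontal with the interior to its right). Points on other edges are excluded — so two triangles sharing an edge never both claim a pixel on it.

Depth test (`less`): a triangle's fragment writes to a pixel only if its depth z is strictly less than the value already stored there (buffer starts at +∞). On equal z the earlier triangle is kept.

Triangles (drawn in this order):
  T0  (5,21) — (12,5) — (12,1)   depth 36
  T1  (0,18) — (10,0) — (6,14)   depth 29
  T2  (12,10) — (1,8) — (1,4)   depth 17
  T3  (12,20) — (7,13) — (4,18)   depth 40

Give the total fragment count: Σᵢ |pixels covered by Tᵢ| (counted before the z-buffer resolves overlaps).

T0:
  2·area = 28  (B↔C swapped to make it positive)
  edge (5, 21)→(12, 1): d=(7,-20) top-left  bias=+0
  edge (12, 1)→(12, 5): d=(0,4) right/bottom  bias=-1
  edge (12, 5)→(5, 21): d=(-7,16) right/bottom  bias=-1
    (5,2)@(11, 5): e=[8,4,16] → █
    (5,3)@(11, 7): e=[22,4,2] → █
    (5,4)@(11, 9): e=[36,4,-12] → ·
    (4,5)@(9, 11): e=[10,12,6] → █
    (5,5)@(11, 11): e=[50,4,-26] → ·
    (4,6)@(9, 13): e=[24,12,-8] → ·
    (2,10)@(5, 21): e=[0,28,0] → ·  [on edge]
  covered (3 px):
    · · · · · ·
    · · · · · ·
    · · · · · █
    · · · · · █
    · · · · · ·
    · · · · █ ·
    · · · · · ·
    · · · · · ·
    · · · · · ·
    · · · · · ·
    · · · · · ·
T1:
  2·area = 68
  edge (0, 18)→(10, 0): d=(10,-18) top-left  bias=+0
  edge (10, 0)→(6, 14): d=(-4,14) right/bottom  bias=-1
  edge (6, 14)→(0, 18): d=(-6,4) right/bottom  bias=-1
    (4,1)@(9, 3): e=[12,2,54] → █
    (5,1)@(11, 3): e=[48,-26,46] → ·
    (4,2)@(9, 5): e=[32,-6,42] → ·
    (3,3)@(7, 7): e=[16,14,38] → █
    (4,3)@(9, 7): e=[52,-14,30] → ·
    (2,4)@(5, 9): e=[0,34,34] → █  [on edge]
    (4,4)@(9, 9): e=[72,-22,18] → ·
    (2,5)@(5, 11): e=[20,26,22] → █
    (3,5)@(7, 11): e=[56,-2,14] → ·
    (1,6)@(3, 13): e=[4,46,18] → █
    (3,6)@(7, 13): e=[76,-10,2] → ·
    (1,7)@(3, 15): e=[24,38,6] → █
  covered (9 px):
    · · · · · ·
    · · · · █ ·
    · · · · · ·
    · · · █ · ·
    · · █ █ · ·
    · · █ · · ·
    · █ █ · · ·
    · █ · · · ·
    █ · · · · ·
    · · · · · ·
    · · · · · ·
T2:
  2·area = 44
  edge (12, 10)→(1, 8): d=(-11,-2) top-left  bias=+0
  edge (1, 8)→(1, 4): d=(0,-4) top-left  bias=+0
  edge (1, 4)→(12, 10): d=(11,6) right/bottom  bias=-1
    (0,0)@(1, 1): e=[77,0,-33] → ·  [on edge]
    (0,1)@(1, 3): e=[55,0,-11] → ·  [on edge]
    (0,2)@(1, 5): e=[33,0,11] → █  [on edge]
    (1,2)@(3, 5): e=[37,8,-1] → ·
    (0,3)@(1, 7): e=[11,0,33] → █  [on edge]
    (1,3)@(3, 7): e=[15,8,21] → █
    (2,3)@(5, 7): e=[19,16,9] → █
    (3,3)@(7, 7): e=[23,24,-3] → ·
    (0,4)@(1, 9): e=[-11,0,55] → ·  [on edge]
    (1,4)@(3, 9): e=[-7,8,43] → ·
    (2,4)@(5, 9): e=[-3,16,31] → ·
    (3,4)@(7, 9): e=[1,24,19] → █
    (0,5)@(1, 11): e=[-33,0,77] → ·  [on edge]
    (0,6)@(1, 13): e=[-55,0,99] → ·  [on edge]
    (0,7)@(1, 15): e=[-77,0,121] → ·  [on edge]
    (0,8)@(1, 17): e=[-99,0,143] → ·  [on edge]
    (0,9)@(1, 19): e=[-121,0,165] → ·  [on edge]
    (0,10)@(1, 21): e=[-143,0,187] → ·  [on edge]
  covered (6 px):
    · · · · · ·
    · · · · · ·
    █ · · · · ·
    █ █ █ · · ·
    · · · █ █ ·
    · · · · · ·
    · · · · · ·
    · · · · · ·
    · · · · · ·
    · · · · · ·
    · · · · · ·
T3:
  2·area = 46  (B↔C swapped to make it positive)
  edge (12, 20)→(4, 18): d=(-8,-2) top-left  bias=+0
  edge (4, 18)→(7, 13): d=(3,-5) top-left  bias=+0
  edge (7, 13)→(12, 20): d=(5,7) right/bottom  bias=-1
    (3,6)@(7, 13): e=[46,0,0] → ·  [on edge]
    (3,7)@(7, 15): e=[30,6,10] → █
    (4,7)@(9, 15): e=[34,16,-4] → ·
    (2,8)@(5, 17): e=[10,2,34] → █
    (4,8)@(9, 17): e=[18,22,6] → █
    (5,8)@(11, 17): e=[22,32,-8] → ·
    (2,9)@(5, 19): e=[-6,8,44] → ·
    (3,9)@(7, 19): e=[-2,18,30] → ·
    (4,9)@(9, 19): e=[2,28,16] → █
    (5,9)@(11, 19): e=[6,38,2] → █
    (4,10)@(9, 21): e=[-14,34,26] → ·
    (5,10)@(11, 21): e=[-10,44,12] → ·
  covered (6 px):
    · · · · · ·
    · · · · · ·
    · · · · · ·
    · · · · · ·
    · · · · · ·
    · · · · · ·
    · · · · · ·
    · · · █ · ·
    · · █ █ █ ·
    · · · · █ █
    · · · · · ·

Answer: 24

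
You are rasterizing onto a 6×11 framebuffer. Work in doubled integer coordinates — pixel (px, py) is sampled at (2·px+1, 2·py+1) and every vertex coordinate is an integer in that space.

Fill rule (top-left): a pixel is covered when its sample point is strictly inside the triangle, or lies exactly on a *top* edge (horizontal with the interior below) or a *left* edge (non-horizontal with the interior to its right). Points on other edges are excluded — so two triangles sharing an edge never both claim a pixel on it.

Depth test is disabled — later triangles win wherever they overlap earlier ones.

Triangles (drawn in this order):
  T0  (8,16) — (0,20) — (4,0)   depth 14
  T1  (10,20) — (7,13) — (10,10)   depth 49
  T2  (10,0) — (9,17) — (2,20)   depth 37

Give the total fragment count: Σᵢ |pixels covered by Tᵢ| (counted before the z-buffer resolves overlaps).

T0:
  2·area = 144
  edge (8, 16)→(0, 20): d=(-8,4) right/bottom  bias=-1
  edge (0, 20)→(4, 0): d=(4,-20) top-left  bias=+0
  edge (4, 0)→(8, 16): d=(4,16) right/bottom  bias=-1
    (1,2)@(3, 5): e=[108,0,36] → X  [on edge]
    (2,2)@(5, 5): e=[100,40,4] → X
    (3,2)@(7, 5): e=[92,80,-28] → .
    (1,3)@(3, 7): e=[92,8,44] → X
    (3,3)@(7, 7): e=[76,88,-20] → .
    (1,4)@(3, 9): e=[76,16,52] → X
    (3,4)@(7, 9): e=[60,96,-12] → .
    (1,5)@(3, 11): e=[60,24,60] → X
    (3,5)@(7, 11): e=[44,104,-4] → .
    (1,6)@(3, 13): e=[44,32,68] → X
    (3,6)@(7, 13): e=[28,112,4] → X
    (4,6)@(9, 13): e=[20,152,-28] → .
    (0,7)@(1, 15): e=[36,0,108] → X  [on edge]
  covered (19 px):
    . . . . . .
    . . . . . .
    . X X . . .
    . X X . . .
    . X X . . .
    . X X . . .
    . X X X . .
    X X X X . .
    X X X . . .
    X . . . . .
    . . . . . .
T1:
  2·area = 30
  edge (10, 20)→(7, 13): d=(-3,-7) top-left  bias=+0
  edge (7, 13)→(10, 10): d=(3,-3) top-left  bias=+0
  edge (10, 10)→(10, 20): d=(0,10) right/bottom  bias=-1
    (5,4)@(11, 9): e=[40,0,-10] → .  [on edge]
    (4,5)@(9, 11): e=[20,0,10] → X  [on edge]
    (5,5)@(11, 11): e=[34,6,-10] → .
    (3,6)@(7, 13): e=[0,0,30] → X  [on edge]
    (5,6)@(11, 13): e=[28,12,-10] → .
    (2,7)@(5, 15): e=[-20,0,50] → .  [on edge]
    (3,7)@(7, 15): e=[-6,6,30] → .
    (4,7)@(9, 15): e=[8,12,10] → X
    (5,7)@(11, 15): e=[22,18,-10] → .
    (1,8)@(3, 17): e=[-40,0,70] → .  [on edge]
    (4,8)@(9, 17): e=[2,18,10] → X
    (5,8)@(11, 17): e=[16,24,-10] → .
    (0,9)@(1, 19): e=[-60,0,90] → .  [on edge]
  covered (5 px):
    . . . . . .
    . . . . . .
    . . . . . .
    . . . . . .
    . . . . . .
    . . . . X .
    . . . X X .
    . . . . X .
    . . . . X .
    . . . . . .
    . . . . . .
T2:
  2·area = 116
  edge (10, 0)→(9, 17): d=(-1,17) right/bottom  bias=-1
  edge (9, 17)→(2, 20): d=(-7,3) right/bottom  bias=-1
  edge (2, 20)→(10, 0): d=(8,-20) top-left  bias=+0
    (4,1)@(9, 3): e=[14,98,4] → X
    (5,1)@(11, 3): e=[-20,92,44] → .
    (4,2)@(9, 5): e=[12,84,20] → X
    (5,2)@(11, 5): e=[-22,78,60] → .
    (4,3)@(9, 7): e=[10,70,36] → X
    (5,3)@(11, 7): e=[-24,64,76] → .
    (3,4)@(7, 9): e=[42,62,12] → X
    (5,4)@(11, 9): e=[-26,50,92] → .
    (3,5)@(7, 11): e=[40,48,28] → X
    (5,5)@(11, 11): e=[-28,36,108] → .
    (2,6)@(5, 13): e=[72,40,4] → X
    (5,6)@(11, 13): e=[-30,22,124] → .
    (4,8)@(9, 17): e=[0,0,116] → .  [on edge]
  covered (16 px):
    . . . . . .
    . . . . X .
    . . . . X .
    . . . . X .
    . . . X X .
    . . . X X .
    . . X X X .
    . . X X X .
    . . X X . .
    . X . . . .
    . . . . . .

Answer: 40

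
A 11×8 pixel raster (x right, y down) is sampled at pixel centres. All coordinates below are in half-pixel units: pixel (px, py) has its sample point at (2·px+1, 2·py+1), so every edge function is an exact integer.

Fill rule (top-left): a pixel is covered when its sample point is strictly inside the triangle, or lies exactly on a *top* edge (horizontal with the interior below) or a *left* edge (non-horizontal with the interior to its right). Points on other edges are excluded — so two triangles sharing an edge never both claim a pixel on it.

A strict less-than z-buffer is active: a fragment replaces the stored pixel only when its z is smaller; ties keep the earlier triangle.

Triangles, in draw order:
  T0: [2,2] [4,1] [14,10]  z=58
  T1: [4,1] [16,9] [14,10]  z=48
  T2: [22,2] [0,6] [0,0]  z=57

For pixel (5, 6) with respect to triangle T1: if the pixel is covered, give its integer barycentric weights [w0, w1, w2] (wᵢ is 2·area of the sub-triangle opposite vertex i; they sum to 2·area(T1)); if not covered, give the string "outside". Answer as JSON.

T0:
  2·area = 28
  edge (2, 2)→(4, 1): d=(2,-1) top-left  bias=+0
  edge (4, 1)→(14, 10): d=(10,9) right/bottom  bias=-1
  edge (14, 10)→(2, 2): d=(-12,-8) top-left  bias=+0
    (2,1)@(5, 3): e=[5,11,12] → #
    (3,1)@(7, 3): e=[7,-7,28] → ·
    (2,2)@(5, 5): e=[9,31,-12] → ·
    (3,2)@(7, 5): e=[11,13,4] → #
    (4,2)@(9, 5): e=[13,-5,20] → ·
    (3,3)@(7, 7): e=[15,33,-20] → ·
  covered (2 px):
    · · · · · · · · · · ·
    · · # · · · · · · · ·
    · · · # · · · · · · ·
    · · · · · · · · · · ·
    · · · · · · · · · · ·
    · · · · · · · · · · ·
    · · · · · · · · · · ·
    · · · · · · · · · · ·
T1:
  2·area = 28
  edge (4, 1)→(16, 9): d=(12,8) right/bottom  bias=-1
  edge (16, 9)→(14, 10): d=(-2,1) right/bottom  bias=-1
  edge (14, 10)→(4, 1): d=(-10,-9) top-left  bias=+0
    (3,1)@(7, 3): e=[0,21,7] → ·  [on edge]
    (4,2)@(9, 5): e=[8,15,5] → #
    (5,2)@(11, 5): e=[-8,13,23] → ·
    (4,3)@(9, 7): e=[32,11,-15] → ·
    (5,3)@(11, 7): e=[16,9,3] → #
    (6,3)@(13, 7): e=[0,7,21] → ·  [on edge]
    (5,4)@(11, 9): e=[40,5,-17] → ·
    (6,4)@(13, 9): e=[24,3,1] → #
    (7,4)@(15, 9): e=[8,1,19] → #
    (8,4)@(17, 9): e=[-8,-1,37] → ·
    (6,5)@(13, 11): e=[48,-1,-19] → ·
    (7,5)@(15, 11): e=[32,-3,-1] → ·
    (9,5)@(19, 11): e=[0,-7,35] → ·  [on edge]
  covered (4 px):
    · · · · · · · · · · ·
    · · · · · · · · · · ·
    · · · · # · · · · · ·
    · · · · · # · · · · ·
    · · · · · · # # · · ·
    · · · · · · · · · · ·
    · · · · · · · · · · ·
    · · · · · · · · · · ·
T2:
  2·area = 132
  edge (22, 2)→(0, 6): d=(-22,4) right/bottom  bias=-1
  edge (0, 6)→(0, 0): d=(0,-6) top-left  bias=+0
  edge (0, 0)→(22, 2): d=(22,2) right/bottom  bias=-1
    (0,0)@(1, 1): e=[106,6,20] → #
    (1,0)@(3, 1): e=[98,18,16] → #
    (2,0)@(5, 1): e=[90,30,12] → #
    (3,0)@(7, 1): e=[82,42,8] → #
    (4,0)@(9, 1): e=[74,54,4] → #
    (5,0)@(11, 1): e=[66,66,0] → ·  [on edge]
    (0,1)@(1, 3): e=[62,6,64] → #
    (5,1)@(11, 3): e=[22,66,44] → #
    (6,1)@(13, 3): e=[14,78,40] → #
    (7,1)@(15, 3): e=[6,90,36] → #
    (8,1)@(17, 3): e=[-2,102,32] → ·
    (0,2)@(1, 5): e=[18,6,108] → #
  covered (16 px):
    # # # # # · · · · · ·
    # # # # # # # # · · ·
    # # # · · · · · · · ·
    · · · · · · · · · · ·
    · · · · · · · · · · ·
    · · · · · · · · · · ·
    · · · · · · · · · · ·
    · · · · · · · · · · ·

Final: "outside"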